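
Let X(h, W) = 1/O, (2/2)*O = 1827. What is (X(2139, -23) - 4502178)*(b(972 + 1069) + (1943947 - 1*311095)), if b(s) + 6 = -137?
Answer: -13429813927316345/1827 ≈ -7.3507e+12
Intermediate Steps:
O = 1827
b(s) = -143 (b(s) = -6 - 137 = -143)
X(h, W) = 1/1827
(X(2139, -23) - 4502178)*(b(972 + 1069) + (1943947 - 1*311095)) = (1/1827 - 4502178)*(-143 + (1943947 - 1*311095)) = -8225479205*(-143 + (1943947 - 311095))/1827 = -8225479205*(-143 + 1632852)/1827 = -8225479205/1827*1632709 = -13429813927316345/1827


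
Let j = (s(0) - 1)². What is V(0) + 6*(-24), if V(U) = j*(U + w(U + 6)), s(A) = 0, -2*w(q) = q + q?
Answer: -150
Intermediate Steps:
w(q) = -q (w(q) = -(q + q)/2 = -q)
j = 1 (j = (0 - 1)² = (-1)² = 1)
V(U) = -6 (V(U) = 1*(U - (U + 6)) = 1*(U - (6 + U)) = 1*(U + (-6 - U)) = 1*(-6) = -6)
V(0) + 6*(-24) = -6 + 6*(-24) = -6 - 144 = -150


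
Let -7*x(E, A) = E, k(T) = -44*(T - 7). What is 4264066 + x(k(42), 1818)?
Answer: 4264286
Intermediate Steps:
k(T) = 308 - 44*T (k(T) = -44*(-7 + T) = 308 - 44*T)
x(E, A) = -E/7
4264066 + x(k(42), 1818) = 4264066 - (308 - 44*42)/7 = 4264066 - (308 - 1848)/7 = 4264066 - ⅐*(-1540) = 4264066 + 220 = 4264286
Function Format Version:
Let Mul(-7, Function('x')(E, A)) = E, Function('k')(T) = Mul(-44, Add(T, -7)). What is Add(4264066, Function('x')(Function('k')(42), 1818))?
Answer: 4264286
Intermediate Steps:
Function('k')(T) = Add(308, Mul(-44, T)) (Function('k')(T) = Mul(-44, Add(-7, T)) = Add(308, Mul(-44, T)))
Function('x')(E, A) = Mul(Rational(-1, 7), E)
Add(4264066, Function('x')(Function('k')(42), 1818)) = Add(4264066, Mul(Rational(-1, 7), Add(308, Mul(-44, 42)))) = Add(4264066, Mul(Rational(-1, 7), Add(308, -1848))) = Add(4264066, Mul(Rational(-1, 7), -1540)) = Add(4264066, 220) = 4264286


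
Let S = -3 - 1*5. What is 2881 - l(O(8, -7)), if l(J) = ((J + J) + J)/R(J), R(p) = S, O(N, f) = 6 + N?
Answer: 11545/4 ≈ 2886.3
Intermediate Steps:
S = -8 (S = -3 - 5 = -8)
R(p) = -8
l(J) = -3*J/8 (l(J) = ((J + J) + J)/(-8) = (2*J + J)*(-⅛) = (3*J)*(-⅛) = -3*J/8)
2881 - l(O(8, -7)) = 2881 - (-3)*(6 + 8)/8 = 2881 - (-3)*14/8 = 2881 - 1*(-21/4) = 2881 + 21/4 = 11545/4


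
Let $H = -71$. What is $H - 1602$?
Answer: $-1673$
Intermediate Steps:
$H - 1602 = -71 - 1602 = -1673$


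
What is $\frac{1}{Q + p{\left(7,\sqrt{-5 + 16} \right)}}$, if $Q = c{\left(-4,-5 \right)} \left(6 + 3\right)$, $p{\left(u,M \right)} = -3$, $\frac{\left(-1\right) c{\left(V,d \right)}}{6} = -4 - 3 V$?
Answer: $- \frac{1}{435} \approx -0.0022989$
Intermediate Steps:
$c{\left(V,d \right)} = 24 + 18 V$ ($c{\left(V,d \right)} = - 6 \left(-4 - 3 V\right) = 24 + 18 V$)
$Q = -432$ ($Q = \left(24 + 18 \left(-4\right)\right) \left(6 + 3\right) = \left(24 - 72\right) 9 = \left(-48\right) 9 = -432$)
$\frac{1}{Q + p{\left(7,\sqrt{-5 + 16} \right)}} = \frac{1}{-432 - 3} = \frac{1}{-435} = - \frac{1}{435}$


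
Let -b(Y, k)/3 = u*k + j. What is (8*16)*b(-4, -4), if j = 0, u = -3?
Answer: -4608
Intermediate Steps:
b(Y, k) = 9*k (b(Y, k) = -3*(-3*k + 0) = -(-9)*k = 9*k)
(8*16)*b(-4, -4) = (8*16)*(9*(-4)) = 128*(-36) = -4608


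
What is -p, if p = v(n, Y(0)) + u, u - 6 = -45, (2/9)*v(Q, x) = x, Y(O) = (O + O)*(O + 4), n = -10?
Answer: 39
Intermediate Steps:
Y(O) = 2*O*(4 + O) (Y(O) = (2*O)*(4 + O) = 2*O*(4 + O))
v(Q, x) = 9*x/2
u = -39 (u = 6 - 45 = -39)
p = -39 (p = 9*(2*0*(4 + 0))/2 - 39 = 9*(2*0*4)/2 - 39 = (9/2)*0 - 39 = 0 - 39 = -39)
-p = -1*(-39) = 39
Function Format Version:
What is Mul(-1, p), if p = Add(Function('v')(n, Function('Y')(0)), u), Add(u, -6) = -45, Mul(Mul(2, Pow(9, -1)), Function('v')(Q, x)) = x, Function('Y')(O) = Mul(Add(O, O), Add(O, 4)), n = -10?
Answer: 39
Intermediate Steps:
Function('Y')(O) = Mul(2, O, Add(4, O)) (Function('Y')(O) = Mul(Mul(2, O), Add(4, O)) = Mul(2, O, Add(4, O)))
Function('v')(Q, x) = Mul(Rational(9, 2), x)
u = -39 (u = Add(6, -45) = -39)
p = -39 (p = Add(Mul(Rational(9, 2), Mul(2, 0, Add(4, 0))), -39) = Add(Mul(Rational(9, 2), Mul(2, 0, 4)), -39) = Add(Mul(Rational(9, 2), 0), -39) = Add(0, -39) = -39)
Mul(-1, p) = Mul(-1, -39) = 39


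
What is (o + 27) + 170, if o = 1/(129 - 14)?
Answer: 22656/115 ≈ 197.01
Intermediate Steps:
o = 1/115 ≈ 0.0086956
(o + 27) + 170 = (1/115 + 27) + 170 = 3106/115 + 170 = 22656/115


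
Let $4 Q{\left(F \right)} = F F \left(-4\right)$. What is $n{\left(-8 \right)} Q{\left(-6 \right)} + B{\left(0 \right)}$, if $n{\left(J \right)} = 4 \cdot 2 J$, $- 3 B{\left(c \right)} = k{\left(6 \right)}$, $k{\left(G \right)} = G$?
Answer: $2302$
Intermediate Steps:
$Q{\left(F \right)} = - F^{2}$ ($Q{\left(F \right)} = \frac{F F \left(-4\right)}{4} = \frac{F^{2} \left(-4\right)}{4} = \frac{\left(-4\right) F^{2}}{4} = - F^{2}$)
$B{\left(c \right)} = -2$ ($B{\left(c \right)} = \left(- \frac{1}{3}\right) 6 = -2$)
$n{\left(J \right)} = 8 J$
$n{\left(-8 \right)} Q{\left(-6 \right)} + B{\left(0 \right)} = 8 \left(-8\right) \left(- \left(-6\right)^{2}\right) - 2 = - 64 \left(\left(-1\right) 36\right) - 2 = \left(-64\right) \left(-36\right) - 2 = 2304 - 2 = 2302$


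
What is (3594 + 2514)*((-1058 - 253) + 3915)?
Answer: 15905232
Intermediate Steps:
(3594 + 2514)*((-1058 - 253) + 3915) = 6108*(-1311 + 3915) = 6108*2604 = 15905232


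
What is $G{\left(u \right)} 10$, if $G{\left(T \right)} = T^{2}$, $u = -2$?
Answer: $40$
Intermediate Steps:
$G{\left(u \right)} 10 = \left(-2\right)^{2} \cdot 10 = 4 \cdot 10 = 40$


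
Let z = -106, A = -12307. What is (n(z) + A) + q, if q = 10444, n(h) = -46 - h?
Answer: -1803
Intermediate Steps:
(n(z) + A) + q = ((-46 - 1*(-106)) - 12307) + 10444 = ((-46 + 106) - 12307) + 10444 = (60 - 12307) + 10444 = -12247 + 10444 = -1803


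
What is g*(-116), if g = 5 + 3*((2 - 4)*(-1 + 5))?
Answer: 2204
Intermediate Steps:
g = -19 (g = 5 + 3*(-2*4) = 5 + 3*(-8) = 5 - 24 = -19)
g*(-116) = -19*(-116) = 2204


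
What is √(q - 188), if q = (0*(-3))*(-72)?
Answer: 2*I*√47 ≈ 13.711*I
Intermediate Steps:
q = 0 (q = 0*(-72) = 0)
√(q - 188) = √(0 - 188) = √(-188) = 2*I*√47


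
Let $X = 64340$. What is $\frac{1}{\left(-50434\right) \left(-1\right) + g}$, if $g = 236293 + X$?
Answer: $\frac{1}{351067} \approx 2.8485 \cdot 10^{-6}$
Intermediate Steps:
$g = 300633$ ($g = 236293 + 64340 = 300633$)
$\frac{1}{\left(-50434\right) \left(-1\right) + g} = \frac{1}{\left(-50434\right) \left(-1\right) + 300633} = \frac{1}{50434 + 300633} = \frac{1}{351067}$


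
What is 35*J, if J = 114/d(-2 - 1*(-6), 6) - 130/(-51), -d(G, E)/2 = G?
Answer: -83545/204 ≈ -409.53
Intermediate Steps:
d(G, E) = -2*G
J = -2387/204 (J = 114/((-2*(-2 - 1*(-6)))) - 130/(-51) = 114/((-2*(-2 + 6))) - 130*(-1/51) = 114/((-2*4)) + 130/51 = 114/(-8) + 130/51 = 114*(-1/8) + 130/51 = -57/4 + 130/51 = -2387/204 ≈ -11.701)
35*J = 35*(-2387/204) = -83545/204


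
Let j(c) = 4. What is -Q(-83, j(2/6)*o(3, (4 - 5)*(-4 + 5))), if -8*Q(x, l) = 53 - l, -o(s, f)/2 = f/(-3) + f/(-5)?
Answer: 859/120 ≈ 7.1583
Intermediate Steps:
o(s, f) = 16*f/15 (o(s, f) = -2*(f/(-3) + f/(-5)) = -2*(f*(-⅓) + f*(-⅕)) = -2*(-f/3 - f/5) = -(-16)*f/15 = 16*f/15)
Q(x, l) = -53/8 + l/8 (Q(x, l) = -(53 - l)/8 = -53/8 + l/8)
-Q(-83, j(2/6)*o(3, (4 - 5)*(-4 + 5))) = -(-53/8 + (4*(16*((4 - 5)*(-4 + 5))/15))/8) = -(-53/8 + (4*(16*(-1*1)/15))/8) = -(-53/8 + (4*((16/15)*(-1)))/8) = -(-53/8 + (4*(-16/15))/8) = -(-53/8 + (⅛)*(-64/15)) = -(-53/8 - 8/15) = -1*(-859/120) = 859/120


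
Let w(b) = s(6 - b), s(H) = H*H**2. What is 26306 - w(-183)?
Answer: -6724963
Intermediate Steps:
s(H) = H**3
w(b) = (6 - b)**3
26306 - w(-183) = 26306 - (-1)*(-6 - 183)**3 = 26306 - (-1)*(-189)**3 = 26306 - (-1)*(-6751269) = 26306 - 1*6751269 = 26306 - 6751269 = -6724963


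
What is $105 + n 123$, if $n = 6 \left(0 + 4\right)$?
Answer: $3057$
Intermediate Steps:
$n = 24$ ($n = 6 \cdot 4 = 24$)
$105 + n 123 = 105 + 24 \cdot 123 = 105 + 2952 = 3057$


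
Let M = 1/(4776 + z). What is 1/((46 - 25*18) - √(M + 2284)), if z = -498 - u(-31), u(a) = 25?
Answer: -1718212/684443795 + 3*√4590335201/684443795 ≈ -0.0022134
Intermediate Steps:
z = -523 (z = -498 - 1*25 = -498 - 25 = -523)
M = 1/4253 (M = 1/(4776 - 523) = 1/4253 ≈ 0.00023513)
1/((46 - 25*18) - √(M + 2284)) = 1/((46 - 25*18) - √(1/4253 + 2284)) = 1/((46 - 450) - √(9713853/4253)) = 1/(-404 - 3*√4590335201/4253)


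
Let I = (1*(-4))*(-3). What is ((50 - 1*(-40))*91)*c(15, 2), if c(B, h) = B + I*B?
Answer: 1597050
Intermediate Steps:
I = 12 (I = -4*(-3) = 12)
c(B, h) = 13*B (c(B, h) = B + 12*B = 13*B)
((50 - 1*(-40))*91)*c(15, 2) = ((50 - 1*(-40))*91)*(13*15) = ((50 + 40)*91)*195 = (90*91)*195 = 8190*195 = 1597050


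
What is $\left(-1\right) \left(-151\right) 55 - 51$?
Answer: $8254$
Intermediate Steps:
$\left(-1\right) \left(-151\right) 55 - 51 = 151 \cdot 55 - 51 = 8305 - 51 = 8254$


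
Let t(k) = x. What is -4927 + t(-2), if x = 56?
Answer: -4871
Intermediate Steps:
t(k) = 56
-4927 + t(-2) = -4927 + 56 = -4871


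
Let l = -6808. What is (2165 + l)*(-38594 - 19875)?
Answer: 271471567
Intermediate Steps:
(2165 + l)*(-38594 - 19875) = (2165 - 6808)*(-38594 - 19875) = -4643*(-58469) = 271471567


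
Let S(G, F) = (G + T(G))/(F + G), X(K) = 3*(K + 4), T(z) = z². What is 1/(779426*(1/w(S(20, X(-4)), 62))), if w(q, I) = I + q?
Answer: 83/779426 ≈ 0.00010649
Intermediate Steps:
X(K) = 12 + 3*K (X(K) = 3*(4 + K) = 12 + 3*K)
S(G, F) = (G + G²)/(F + G)
1/(779426*(1/w(S(20, X(-4)), 62))) = 1/(779426*(1/(62 + 20*(1 + 20)/((12 + 3*(-4)) + 20)))) = 1/(779426*(1/(62 + 20*21/((12 - 12) + 20)))) = 1/(779426*(1/(62 + 20*21/(0 + 20)))) = 1/(779426*(1/(62 + 20*21/20))) = 1/(779426*(1/(62 + 20*(1/20)*21))) = 1/(779426*(1/(62 + 21))) = 1/(779426*(1/83)) = (1/779426)*83 = 83/779426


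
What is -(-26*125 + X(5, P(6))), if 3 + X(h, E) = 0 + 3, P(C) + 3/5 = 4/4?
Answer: 3250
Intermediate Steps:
P(C) = 2/5 (P(C) = -3/5 + 4/4 = -3/5 + 4*(1/4) = -3/5 + 1 = 2/5)
X(h, E) = 0 (X(h, E) = -3 + (0 + 3) = -3 + 3 = 0)
-(-26*125 + X(5, P(6))) = -(-26*125 + 0) = -(-3250 + 0) = -1*(-3250) = 3250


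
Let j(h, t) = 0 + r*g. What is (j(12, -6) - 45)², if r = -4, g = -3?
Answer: 1089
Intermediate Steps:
j(h, t) = 12 (j(h, t) = 0 - 4*(-3) = 0 + 12 = 12)
(j(12, -6) - 45)² = (12 - 45)² = (-33)² = 1089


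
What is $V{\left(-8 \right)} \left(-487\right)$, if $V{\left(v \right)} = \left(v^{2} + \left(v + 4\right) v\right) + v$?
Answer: $-42856$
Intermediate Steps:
$V{\left(v \right)} = v + v^{2} + v \left(4 + v\right)$ ($V{\left(v \right)} = \left(v^{2} + \left(4 + v\right) v\right) + v = \left(v^{2} + v \left(4 + v\right)\right) + v = v + v^{2} + v \left(4 + v\right)$)
$V{\left(-8 \right)} \left(-487\right) = - 8 \left(5 + 2 \left(-8\right)\right) \left(-487\right) = - 8 \left(5 - 16\right) \left(-487\right) = \left(-8\right) \left(-11\right) \left(-487\right) = 88 \left(-487\right) = -42856$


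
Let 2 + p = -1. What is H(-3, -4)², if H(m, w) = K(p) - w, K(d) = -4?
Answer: 0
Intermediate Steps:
p = -3 (p = -2 - 1 = -3)
H(m, w) = -4 - w
H(-3, -4)² = (-4 - 1*(-4))² = (-4 + 4)² = 0² = 0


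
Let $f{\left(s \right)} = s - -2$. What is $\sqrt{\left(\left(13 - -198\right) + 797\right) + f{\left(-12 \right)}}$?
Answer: $\sqrt{998} \approx 31.591$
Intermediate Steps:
$f{\left(s \right)} = 2 + s$ ($f{\left(s \right)} = s + 2 = 2 + s$)
$\sqrt{\left(\left(13 - -198\right) + 797\right) + f{\left(-12 \right)}} = \sqrt{\left(\left(13 - -198\right) + 797\right) + \left(2 - 12\right)} = \sqrt{\left(\left(13 + 198\right) + 797\right) - 10} = \sqrt{\left(211 + 797\right) - 10} = \sqrt{1008 - 10} = \sqrt{998}$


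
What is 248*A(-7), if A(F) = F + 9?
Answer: 496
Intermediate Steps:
A(F) = 9 + F
248*A(-7) = 248*(9 - 7) = 248*2 = 496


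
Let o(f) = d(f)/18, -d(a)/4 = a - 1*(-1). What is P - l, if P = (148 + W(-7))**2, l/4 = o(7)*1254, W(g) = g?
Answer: 86395/3 ≈ 28798.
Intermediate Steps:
d(a) = -4 - 4*a (d(a) = -4*(a - 1*(-1)) = -4*(a + 1) = -4*(1 + a) = -4 - 4*a)
o(f) = -2/9 - 2*f/9 (o(f) = (-4 - 4*f)/18 = (-4 - 4*f)*(1/18) = -2/9 - 2*f/9)
l = -26752/3 (l = 4*((-2/9 - 2/9*7)*1254) = 4*((-2/9 - 14/9)*1254) = 4*(-16/9*1254) = 4*(-6688/3) = -26752/3 ≈ -8917.3)
P = 19881 (P = (148 - 7)**2 = 141**2 = 19881)
P - l = 19881 - 1*(-26752/3) = 19881 + 26752/3 = 86395/3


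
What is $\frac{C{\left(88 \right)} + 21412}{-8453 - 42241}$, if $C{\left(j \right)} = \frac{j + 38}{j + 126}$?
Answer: $- \frac{2291147}{5424258} \approx -0.42239$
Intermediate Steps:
$C{\left(j \right)} = \frac{38 + j}{126 + j}$
$\frac{C{\left(88 \right)} + 21412}{-8453 - 42241} = \frac{\frac{38 + 88}{126 + 88} + 21412}{-8453 - 42241} = \frac{\frac{1}{214} \cdot 126 + 21412}{-50694} = \left(\frac{1}{214} \cdot 126 + 21412\right) \left(- \frac{1}{50694}\right) = \left(\frac{63}{107} + 21412\right) \left(- \frac{1}{50694}\right) = \frac{2291147}{107} \left(- \frac{1}{50694}\right) = - \frac{2291147}{5424258}$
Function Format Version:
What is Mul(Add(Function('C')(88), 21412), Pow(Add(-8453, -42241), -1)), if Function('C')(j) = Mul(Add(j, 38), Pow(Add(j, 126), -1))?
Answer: Rational(-2291147, 5424258) ≈ -0.42239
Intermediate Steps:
Function('C')(j) = Mul(Pow(Add(126, j), -1), Add(38, j)) (Function('C')(j) = Mul(Add(38, j), Pow(Add(126, j), -1)) = Mul(Pow(Add(126, j), -1), Add(38, j)))
Mul(Add(Function('C')(88), 21412), Pow(Add(-8453, -42241), -1)) = Mul(Add(Mul(Pow(Add(126, 88), -1), Add(38, 88)), 21412), Pow(Add(-8453, -42241), -1)) = Mul(Add(Mul(Pow(214, -1), 126), 21412), Pow(-50694, -1)) = Mul(Add(Mul(Rational(1, 214), 126), 21412), Rational(-1, 50694)) = Mul(Add(Rational(63, 107), 21412), Rational(-1, 50694)) = Mul(Rational(2291147, 107), Rational(-1, 50694)) = Rational(-2291147, 5424258)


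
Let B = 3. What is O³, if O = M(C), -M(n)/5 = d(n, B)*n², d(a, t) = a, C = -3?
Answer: 2460375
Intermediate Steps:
M(n) = -5*n³ (M(n) = -5*n*n² = -5*n³)
O = 135 (O = -5*(-3)³ = -5*(-27) = 135)
O³ = 135³ = 2460375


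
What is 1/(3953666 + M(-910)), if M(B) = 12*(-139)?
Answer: 1/3951998 ≈ 2.5304e-7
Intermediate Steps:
M(B) = -1668
1/(3953666 + M(-910)) = 1/(3953666 - 1668) = 1/3951998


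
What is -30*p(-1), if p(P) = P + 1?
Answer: 0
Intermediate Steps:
p(P) = 1 + P
-30*p(-1) = -30*(1 - 1) = -30*0 = 0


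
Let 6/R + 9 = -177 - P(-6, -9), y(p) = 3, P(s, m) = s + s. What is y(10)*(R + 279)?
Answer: 24270/29 ≈ 836.90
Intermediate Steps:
P(s, m) = 2*s
R = -1/29 (R = 6/(-9 + (-177 - 2*(-6))) = 6/(-9 + (-177 - 1*(-12))) = 6/(-9 + (-177 + 12)) = 6/(-9 - 165) = 6/(-174) = 6*(-1/174) = -1/29 ≈ -0.034483)
y(10)*(R + 279) = 3*(-1/29 + 279) = 3*(8090/29) = 24270/29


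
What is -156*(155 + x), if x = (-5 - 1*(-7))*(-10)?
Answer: -21060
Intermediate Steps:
x = -20 (x = (-5 + 7)*(-10) = 2*(-10) = -20)
-156*(155 + x) = -156*(155 - 20) = -156*135 = -21060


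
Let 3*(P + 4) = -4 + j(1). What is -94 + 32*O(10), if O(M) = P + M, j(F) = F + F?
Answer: 230/3 ≈ 76.667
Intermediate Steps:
j(F) = 2*F
P = -14/3 (P = -4 + (-4 + 2*1)/3 = -4 + (-4 + 2)/3 = -4 + (⅓)*(-2) = -4 - ⅔ = -14/3 ≈ -4.6667)
O(M) = -14/3 + M
-94 + 32*O(10) = -94 + 32*(-14/3 + 10) = -94 + 32*(16/3) = -94 + 512/3 = 230/3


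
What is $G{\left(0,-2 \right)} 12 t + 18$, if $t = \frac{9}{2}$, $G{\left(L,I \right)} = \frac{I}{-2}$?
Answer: $72$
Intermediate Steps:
$G{\left(L,I \right)} = - \frac{I}{2}$ ($G{\left(L,I \right)} = I \left(- \frac{1}{2}\right) = - \frac{I}{2}$)
$t = \frac{9}{2}$ ($t = 9 \cdot \frac{1}{2} = \frac{9}{2} \approx 4.5$)
$G{\left(0,-2 \right)} 12 t + 18 = \left(- \frac{1}{2}\right) \left(-2\right) 12 \cdot \frac{9}{2} + 18 = 1 \cdot 12 \cdot \frac{9}{2} + 18 = 12 \cdot \frac{9}{2} + 18 = 54 + 18 = 72$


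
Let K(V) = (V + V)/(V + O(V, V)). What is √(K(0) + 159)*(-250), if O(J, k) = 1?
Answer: -250*√159 ≈ -3152.4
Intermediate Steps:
K(V) = 2*V/(1 + V) (K(V) = (V + V)/(V + 1) = (2*V)/(1 + V) = 2*V/(1 + V))
√(K(0) + 159)*(-250) = √(2*0/(1 + 0) + 159)*(-250) = √(2*0/1 + 159)*(-250) = √(2*0*1 + 159)*(-250) = √(0 + 159)*(-250) = √159*(-250) = -250*√159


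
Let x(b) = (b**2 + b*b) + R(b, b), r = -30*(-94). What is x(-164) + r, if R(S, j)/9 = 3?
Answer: 56639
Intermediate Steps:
r = 2820
R(S, j) = 27 (R(S, j) = 9*3 = 27)
x(b) = 27 + 2*b**2 (x(b) = (b**2 + b*b) + 27 = (b**2 + b**2) + 27 = 2*b**2 + 27 = 27 + 2*b**2)
x(-164) + r = (27 + 2*(-164)**2) + 2820 = (27 + 2*26896) + 2820 = (27 + 53792) + 2820 = 53819 + 2820 = 56639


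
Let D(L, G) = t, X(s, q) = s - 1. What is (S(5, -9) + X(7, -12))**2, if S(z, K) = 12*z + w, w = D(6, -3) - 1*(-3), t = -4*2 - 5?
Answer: 3136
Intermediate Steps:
X(s, q) = -1 + s
t = -13 (t = -8 - 5 = -13)
D(L, G) = -13
w = -10 (w = -13 - 1*(-3) = -13 + 3 = -10)
S(z, K) = -10 + 12*z (S(z, K) = 12*z - 10 = -10 + 12*z)
(S(5, -9) + X(7, -12))**2 = ((-10 + 12*5) + (-1 + 7))**2 = ((-10 + 60) + 6)**2 = (50 + 6)**2 = 56**2 = 3136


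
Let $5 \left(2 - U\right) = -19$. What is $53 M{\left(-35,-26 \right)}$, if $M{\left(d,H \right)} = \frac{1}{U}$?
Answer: $\frac{265}{29} \approx 9.1379$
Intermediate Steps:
$U = \frac{29}{5}$ ($U = 2 - - \frac{19}{5} = 2 + \frac{19}{5} = \frac{29}{5} \approx 5.8$)
$M{\left(d,H \right)} = \frac{5}{29}$ ($M{\left(d,H \right)} = \frac{1}{\frac{29}{5}} = \frac{5}{29}$)
$53 M{\left(-35,-26 \right)} = 53 \cdot \frac{5}{29} = \frac{265}{29}$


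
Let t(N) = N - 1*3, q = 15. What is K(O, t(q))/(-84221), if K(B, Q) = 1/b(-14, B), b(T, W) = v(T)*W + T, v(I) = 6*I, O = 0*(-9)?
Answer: 1/1179094 ≈ 8.4811e-7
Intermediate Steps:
O = 0
t(N) = -3 + N (t(N) = N - 3 = -3 + N)
b(T, W) = T + 6*T*W (b(T, W) = (6*T)*W + T = 6*T*W + T = T + 6*T*W)
K(B, Q) = 1/(-14 - 84*B) (K(B, Q) = 1/(-14*(1 + 6*B)) = 1/(-14 - 84*B))
K(O, t(q))/(-84221) = -1/(14 + 84*0)/(-84221) = -1/(14 + 0)*(-1/84221) = -1/14*(-1/84221) = 1/1179094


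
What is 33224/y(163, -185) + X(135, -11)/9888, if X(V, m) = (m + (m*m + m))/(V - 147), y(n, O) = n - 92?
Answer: 438024435/936064 ≈ 467.94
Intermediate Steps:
y(n, O) = -92 + n
X(V, m) = (m² + 2*m)/(-147 + V) (X(V, m) = (m + (m² + m))/(-147 + V) = (m + (m + m²))/(-147 + V) = (m² + 2*m)/(-147 + V))
33224/y(163, -185) + X(135, -11)/9888 = 33224/(-92 + 163) - 11*(2 - 11)/(-147 + 135)/9888 = 33224/71 - 11*(-9)/(-12)*(1/9888) = 33224*(1/71) - 11*(-1/12)*(-9)*(1/9888) = 33224/71 - 33/4*1/9888 = 33224/71 - 11/13184 = 438024435/936064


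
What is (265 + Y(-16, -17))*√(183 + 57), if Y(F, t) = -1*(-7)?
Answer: 1088*√15 ≈ 4213.8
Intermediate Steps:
Y(F, t) = 7
(265 + Y(-16, -17))*√(183 + 57) = (265 + 7)*√(183 + 57) = 272*√240 = 272*(4*√15) = 1088*√15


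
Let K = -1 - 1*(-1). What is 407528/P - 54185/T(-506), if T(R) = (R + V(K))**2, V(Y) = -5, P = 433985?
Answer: 1135597831/1552364345 ≈ 0.73153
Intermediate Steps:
K = 0 (K = -1 + 1 = 0)
T(R) = (-5 + R)**2 (T(R) = (R - 5)**2 = (-5 + R)**2)
407528/P - 54185/T(-506) = 407528/433985 - 54185/(-5 - 506)**2 = 407528*(1/433985) - 54185/((-511)**2) = 407528/433985 - 54185/261121 = 1135597831/1552364345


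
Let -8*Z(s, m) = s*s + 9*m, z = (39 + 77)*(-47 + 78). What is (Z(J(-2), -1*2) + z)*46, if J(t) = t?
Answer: 330993/2 ≈ 1.6550e+5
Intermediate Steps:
z = 3596 (z = 116*31 = 3596)
Z(s, m) = -9*m/8 - s**2/8 (Z(s, m) = -(s*s + 9*m)/8 = -(s**2 + 9*m)/8 = -9*m/8 - s**2/8)
(Z(J(-2), -1*2) + z)*46 = ((-(-9)*2/8 - 1/8*(-2)**2) + 3596)*46 = ((-9/8*(-2) - 1/8*4) + 3596)*46 = ((9/4 - 1/2) + 3596)*46 = (7/4 + 3596)*46 = (14391/4)*46 = 330993/2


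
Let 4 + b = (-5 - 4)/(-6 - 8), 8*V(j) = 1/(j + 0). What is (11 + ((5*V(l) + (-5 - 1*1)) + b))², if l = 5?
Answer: 9801/3136 ≈ 3.1253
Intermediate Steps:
V(j) = 1/(8*j) (V(j) = 1/(8*(j + 0)) = 1/(8*j))
b = -47/14 (b = -4 + (-5 - 4)/(-6 - 8) = -4 - 9/(-14) = -4 - 9*(-1/14) = -4 + 9/14 = -47/14 ≈ -3.3571)
(11 + ((5*V(l) + (-5 - 1*1)) + b))² = (11 + ((5*((⅛)/5) + (-5 - 1*1)) - 47/14))² = (11 + ((5*((⅛)*(⅕)) + (-5 - 1)) - 47/14))² = (11 + ((5*(1/40) - 6) - 47/14))² = (11 + ((⅛ - 6) - 47/14))² = (11 + (-47/8 - 47/14))² = (11 - 517/56)² = (99/56)² = 9801/3136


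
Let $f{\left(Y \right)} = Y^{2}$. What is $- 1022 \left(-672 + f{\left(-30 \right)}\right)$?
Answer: $-233016$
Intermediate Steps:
$- 1022 \left(-672 + f{\left(-30 \right)}\right) = - 1022 \left(-672 + \left(-30\right)^{2}\right) = - 1022 \left(-672 + 900\right) = \left(-1022\right) 228 = -233016$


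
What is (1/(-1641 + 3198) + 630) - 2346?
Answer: -2671811/1557 ≈ -1716.0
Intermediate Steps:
(1/(-1641 + 3198) + 630) - 2346 = (1/1557 + 630) - 2346 = 980911/1557 - 2346 = -2671811/1557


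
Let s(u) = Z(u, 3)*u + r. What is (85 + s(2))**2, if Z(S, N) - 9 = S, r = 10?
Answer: 13689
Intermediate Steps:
Z(S, N) = 9 + S
s(u) = 10 + u*(9 + u) (s(u) = (9 + u)*u + 10 = u*(9 + u) + 10 = 10 + u*(9 + u))
(85 + s(2))**2 = (85 + (10 + 2*(9 + 2)))**2 = (85 + (10 + 2*11))**2 = (85 + (10 + 22))**2 = (85 + 32)**2 = 117**2 = 13689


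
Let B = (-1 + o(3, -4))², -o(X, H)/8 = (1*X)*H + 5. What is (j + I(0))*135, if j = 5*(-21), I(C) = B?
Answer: 394200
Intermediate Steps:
o(X, H) = -40 - 8*H*X (o(X, H) = -8*((1*X)*H + 5) = -8*(X*H + 5) = -8*(H*X + 5) = -8*(5 + H*X) = -40 - 8*H*X)
B = 3025 (B = (-1 + (-40 - 8*(-4)*3))² = (-1 + (-40 + 96))² = (-1 + 56)² = 55² = 3025)
I(C) = 3025
j = -105
(j + I(0))*135 = (-105 + 3025)*135 = 2920*135 = 394200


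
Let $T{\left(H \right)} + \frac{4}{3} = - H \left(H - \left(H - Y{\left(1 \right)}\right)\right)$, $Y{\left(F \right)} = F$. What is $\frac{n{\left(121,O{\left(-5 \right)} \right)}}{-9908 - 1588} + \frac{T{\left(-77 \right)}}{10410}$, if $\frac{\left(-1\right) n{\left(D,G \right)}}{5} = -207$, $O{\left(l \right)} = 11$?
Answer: $- \frac{4952243}{59836680} \approx -0.082763$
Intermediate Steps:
$n{\left(D,G \right)} = 1035$ ($n{\left(D,G \right)} = \left(-5\right) \left(-207\right) = 1035$)
$T{\left(H \right)} = - \frac{4}{3} - H$ ($T{\left(H \right)} = - \frac{4}{3} + - H \left(H - \left(-1 + H\right)\right) = - \frac{4}{3} + - H 1 = - \frac{4}{3} - H$)
$\frac{n{\left(121,O{\left(-5 \right)} \right)}}{-9908 - 1588} + \frac{T{\left(-77 \right)}}{10410} = \frac{1035}{-9908 - 1588} + \frac{- \frac{4}{3} - -77}{10410} = \frac{1035}{-9908 - 1588} + \left(- \frac{4}{3} + 77\right) \frac{1}{10410} = \frac{1035}{-11496} + \frac{227}{3} \cdot \frac{1}{10410} = 1035 \left(- \frac{1}{11496}\right) + \frac{227}{31230} = - \frac{345}{3832} + \frac{227}{31230} = - \frac{4952243}{59836680}$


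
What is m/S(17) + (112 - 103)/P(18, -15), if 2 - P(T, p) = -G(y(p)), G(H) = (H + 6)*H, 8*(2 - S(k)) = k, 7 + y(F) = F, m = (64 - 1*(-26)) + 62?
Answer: -143485/118 ≈ -1216.0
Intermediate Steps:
m = 152 (m = (64 + 26) + 62 = 90 + 62 = 152)
y(F) = -7 + F
S(k) = 2 - k/8
G(H) = H*(6 + H) (G(H) = (6 + H)*H = H*(6 + H))
P(T, p) = 2 + (-1 + p)*(-7 + p) (P(T, p) = 2 - (-1)*(-7 + p)*(6 + (-7 + p)) = 2 - (-1)*(-7 + p)*(-1 + p) = 2 - (-1)*(-1 + p)*(-7 + p) = 2 + (-1 + p)*(-7 + p))
m/S(17) + (112 - 103)/P(18, -15) = 152/(2 - ⅛*17) + (112 - 103)/(2 + (-1 - 15)*(-7 - 15)) = 152/(2 - 17/8) + 9/(2 - 16*(-22)) = 152/(-⅛) + 9/(2 + 352) = 152*(-8) + 9/354 = -1216 + 9*(1/354) = -1216 + 3/118 = -143485/118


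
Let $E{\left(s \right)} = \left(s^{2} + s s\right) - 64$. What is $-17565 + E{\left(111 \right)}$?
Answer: $7013$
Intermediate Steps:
$E{\left(s \right)} = -64 + 2 s^{2}$ ($E{\left(s \right)} = \left(s^{2} + s^{2}\right) - 64 = 2 s^{2} - 64 = -64 + 2 s^{2}$)
$-17565 + E{\left(111 \right)} = -17565 - \left(64 - 2 \cdot 111^{2}\right) = -17565 + \left(-64 + 2 \cdot 12321\right) = -17565 + \left(-64 + 24642\right) = -17565 + 24578 = 7013$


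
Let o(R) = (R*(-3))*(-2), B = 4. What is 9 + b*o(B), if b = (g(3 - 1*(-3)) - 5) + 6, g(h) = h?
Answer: 177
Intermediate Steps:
o(R) = 6*R (o(R) = -3*R*(-2) = 6*R)
b = 7 (b = ((3 - 1*(-3)) - 5) + 6 = ((3 + 3) - 5) + 6 = (6 - 5) + 6 = 1 + 6 = 7)
9 + b*o(B) = 9 + 7*(6*4) = 9 + 7*24 = 9 + 168 = 177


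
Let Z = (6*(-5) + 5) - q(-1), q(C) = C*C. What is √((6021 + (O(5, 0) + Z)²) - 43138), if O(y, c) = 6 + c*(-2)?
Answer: I*√36717 ≈ 191.62*I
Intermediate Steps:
O(y, c) = 6 - 2*c
q(C) = C²
Z = -26 (Z = (6*(-5) + 5) - 1*(-1)² = (-30 + 5) - 1*1 = -25 - 1 = -26)
√((6021 + (O(5, 0) + Z)²) - 43138) = √((6021 + ((6 - 2*0) - 26)²) - 43138) = √((6021 + ((6 + 0) - 26)²) - 43138) = √((6021 + (6 - 26)²) - 43138) = √((6021 + (-20)²) - 43138) = √((6021 + 400) - 43138) = √(6421 - 43138) = √(-36717) = I*√36717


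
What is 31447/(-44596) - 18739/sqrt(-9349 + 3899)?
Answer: -31447/44596 + 18739*I*sqrt(218)/1090 ≈ -0.70515 + 253.83*I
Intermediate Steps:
31447/(-44596) - 18739/sqrt(-9349 + 3899) = 31447*(-1/44596) - 18739*(-I*sqrt(218)/1090) = -31447/44596 - 18739*(-I*sqrt(218)/1090) = -31447/44596 - (-18739)*I*sqrt(218)/1090 = -31447/44596 + 18739*I*sqrt(218)/1090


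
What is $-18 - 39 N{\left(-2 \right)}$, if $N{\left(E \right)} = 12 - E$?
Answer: $-564$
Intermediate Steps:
$-18 - 39 N{\left(-2 \right)} = -18 - 39 \left(12 - -2\right) = -18 - 39 \left(12 + 2\right) = -18 - 546 = -564$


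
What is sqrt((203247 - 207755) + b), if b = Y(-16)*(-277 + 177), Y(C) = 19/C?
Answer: I*sqrt(17557)/2 ≈ 66.251*I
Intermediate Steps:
b = 475/4 (b = (19/(-16))*(-277 + 177) = (19*(-1/16))*(-100) = -19/16*(-100) = 475/4 ≈ 118.75)
sqrt((203247 - 207755) + b) = sqrt((203247 - 207755) + 475/4) = sqrt(-4508 + 475/4) = sqrt(-17557/4) = I*sqrt(17557)/2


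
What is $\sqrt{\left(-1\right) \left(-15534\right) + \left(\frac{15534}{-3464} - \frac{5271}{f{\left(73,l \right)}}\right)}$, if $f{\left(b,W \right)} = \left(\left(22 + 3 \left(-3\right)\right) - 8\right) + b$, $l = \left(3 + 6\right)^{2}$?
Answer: $\frac{\sqrt{1959685750919}}{11258} \approx 124.35$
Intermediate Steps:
$l = 81$ ($l = 9^{2} = 81$)
$f{\left(b,W \right)} = 5 + b$ ($f{\left(b,W \right)} = \left(\left(22 - 9\right) - 8\right) + b = \left(13 - 8\right) + b = 5 + b$)
$\sqrt{\left(-1\right) \left(-15534\right) + \left(\frac{15534}{-3464} - \frac{5271}{f{\left(73,l \right)}}\right)} = \sqrt{\left(-1\right) \left(-15534\right) + \left(\frac{15534}{-3464} - \frac{5271}{5 + 73}\right)} = \sqrt{15534 + \left(15534 \left(- \frac{1}{3464}\right) - \frac{5271}{78}\right)} = \sqrt{15534 - \frac{1622533}{22516}} = \sqrt{\frac{348141011}{22516}} = \frac{\sqrt{1959685750919}}{11258}$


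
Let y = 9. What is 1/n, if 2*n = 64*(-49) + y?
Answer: -2/3127 ≈ -0.00063959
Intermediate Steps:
n = -3127/2 (n = (64*(-49) + 9)/2 = (-3136 + 9)/2 = (½)*(-3127) = -3127/2 ≈ -1563.5)
1/n = 1/(-3127/2) = -2/3127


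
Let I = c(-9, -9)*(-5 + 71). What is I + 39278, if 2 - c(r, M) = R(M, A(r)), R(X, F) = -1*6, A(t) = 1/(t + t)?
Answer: 39806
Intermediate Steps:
A(t) = 1/(2*t)
R(X, F) = -6
c(r, M) = 8 (c(r, M) = 2 - 1*(-6) = 2 + 6 = 8)
I = 528 (I = 8*(-5 + 71) = 8*66 = 528)
I + 39278 = 528 + 39278 = 39806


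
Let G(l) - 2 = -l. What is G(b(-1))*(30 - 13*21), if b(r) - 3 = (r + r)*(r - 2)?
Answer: 1701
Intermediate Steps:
b(r) = 3 + 2*r*(-2 + r) (b(r) = 3 + (r + r)*(r - 2) = 3 + (2*r)*(-2 + r) = 3 + 2*r*(-2 + r))
G(l) = 2 - l
G(b(-1))*(30 - 13*21) = (2 - (3 - 4*(-1) + 2*(-1)**2))*(30 - 13*21) = (2 - (3 + 4 + 2*1))*(30 - 273) = (2 - (3 + 4 + 2))*(-243) = (2 - 1*9)*(-243) = (2 - 9)*(-243) = -7*(-243) = 1701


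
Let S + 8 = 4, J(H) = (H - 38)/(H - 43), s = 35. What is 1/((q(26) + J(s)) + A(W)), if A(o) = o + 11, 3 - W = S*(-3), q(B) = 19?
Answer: 8/171 ≈ 0.046784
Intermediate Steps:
J(H) = (-38 + H)/(-43 + H)
S = -4 (S = -8 + 4 = -4)
W = -9 (W = 3 - (-4)*(-3) = 3 - 1*12 = 3 - 12 = -9)
A(o) = 11 + o
1/((q(26) + J(s)) + A(W)) = 1/((19 + (-38 + 35)/(-43 + 35)) + (11 - 9)) = 1/((19 - 3/(-8)) + 2) = 1/((19 - 1/8*(-3)) + 2) = 1/((19 + 3/8) + 2) = 1/(155/8 + 2) = 1/(171/8) = 8/171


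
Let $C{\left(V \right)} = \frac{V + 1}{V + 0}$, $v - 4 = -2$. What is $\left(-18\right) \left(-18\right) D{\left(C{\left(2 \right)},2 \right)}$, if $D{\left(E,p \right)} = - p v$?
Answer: $-1296$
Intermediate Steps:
$v = 2$ ($v = 4 - 2 = 2$)
$C{\left(V \right)} = \frac{1 + V}{V}$
$D{\left(E,p \right)} = - 2 p$ ($D{\left(E,p \right)} = - p 2 = - 2 p$)
$\left(-18\right) \left(-18\right) D{\left(C{\left(2 \right)},2 \right)} = \left(-18\right) \left(-18\right) \left(\left(-2\right) 2\right) = 324 \left(-4\right) = -1296$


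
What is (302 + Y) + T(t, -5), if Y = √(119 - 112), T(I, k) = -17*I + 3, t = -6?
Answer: 407 + √7 ≈ 409.65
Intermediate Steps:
T(I, k) = 3 - 17*I
Y = √7 ≈ 2.6458
(302 + Y) + T(t, -5) = (302 + √7) + (3 - 17*(-6)) = (302 + √7) + (3 + 102) = (302 + √7) + 105 = 407 + √7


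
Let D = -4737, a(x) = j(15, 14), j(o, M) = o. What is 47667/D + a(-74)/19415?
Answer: -61692250/6131257 ≈ -10.062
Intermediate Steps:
a(x) = 15
47667/D + a(-74)/19415 = 47667/(-4737) + 15/19415 = 47667*(-1/4737) + 15*(1/19415) = -15889/1579 + 3/3883 = -61692250/6131257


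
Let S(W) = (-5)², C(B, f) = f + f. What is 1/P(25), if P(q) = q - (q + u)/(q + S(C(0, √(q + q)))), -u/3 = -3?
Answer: 25/608 ≈ 0.041118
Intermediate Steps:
C(B, f) = 2*f
u = 9 (u = -3*(-3) = 9)
S(W) = 25
P(q) = q - (9 + q)/(25 + q) (P(q) = q - (q + 9)/(q + 25) = q - (9 + q)/(25 + q))
1/P(25) = 1/((-9 + 25² + 24*25)/(25 + 25)) = 1/((-9 + 625 + 600)/50) = 1/((1/50)*1216) = 1/(608/25) = 25/608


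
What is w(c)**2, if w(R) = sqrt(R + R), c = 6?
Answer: 12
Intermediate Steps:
w(R) = sqrt(2)*sqrt(R) (w(R) = sqrt(2*R) = sqrt(2)*sqrt(R))
w(c)**2 = (sqrt(2)*sqrt(6))**2 = (2*sqrt(3))**2 = 12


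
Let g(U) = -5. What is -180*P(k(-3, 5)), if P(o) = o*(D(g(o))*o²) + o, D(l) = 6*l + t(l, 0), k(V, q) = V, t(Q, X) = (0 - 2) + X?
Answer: -154980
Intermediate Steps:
t(Q, X) = -2 + X
D(l) = -2 + 6*l (D(l) = 6*l + (-2 + 0) = 6*l - 2 = -2 + 6*l)
P(o) = o - 32*o³ (P(o) = o*((-2 + 6*(-5))*o²) + o = o*((-2 - 30)*o²) + o = o*(-32*o²) + o = -32*o³ + o = o - 32*o³)
-180*P(k(-3, 5)) = -180*(-3 - 32*(-3)³) = -180*(-3 - 32*(-27)) = -180*(-3 + 864) = -180*861 = -154980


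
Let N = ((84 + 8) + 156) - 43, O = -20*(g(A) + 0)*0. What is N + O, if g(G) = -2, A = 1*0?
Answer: 205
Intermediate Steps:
A = 0
O = 0 (O = -20*(-2 + 0)*0 = -20*(-2)*0 = -4*(-10)*0 = 40*0 = 0)
N = 205 (N = (92 + 156) - 43 = 248 - 43 = 205)
N + O = 205 + 0 = 205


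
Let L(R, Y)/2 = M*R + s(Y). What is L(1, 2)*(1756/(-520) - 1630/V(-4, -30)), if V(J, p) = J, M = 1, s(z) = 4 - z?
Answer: 157608/65 ≈ 2424.7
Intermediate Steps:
L(R, Y) = 8 - 2*Y + 2*R (L(R, Y) = 2*(1*R + (4 - Y)) = 2*(R + (4 - Y)) = 2*(4 + R - Y) = 8 - 2*Y + 2*R)
L(1, 2)*(1756/(-520) - 1630/V(-4, -30)) = (8 - 2*2 + 2*1)*(1756/(-520) - 1630/(-4)) = (8 - 4 + 2)*(1756*(-1/520) - 1630*(-¼)) = 6*(-439/130 + 815/2) = 6*(26268/65) = 157608/65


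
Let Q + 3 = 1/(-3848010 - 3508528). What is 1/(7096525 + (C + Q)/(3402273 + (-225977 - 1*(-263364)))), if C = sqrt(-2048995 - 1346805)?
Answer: 181753894617043689646820248461432/1289821056997057447699754938544653686937 - 74459904114747963616*I*sqrt(33958)/1289821056997057447699754938544653686937 ≈ 1.4091e-7 - 1.0638e-17*I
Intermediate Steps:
Q = -22069615/7356538 (Q = -3 + 1/(-3848010 - 3508528) = -3 + 1/(-7356538) = -3 - 1/7356538 = -22069615/7356538 ≈ -3.0000)
C = 10*I*sqrt(33958) (C = sqrt(-3395800) = 10*I*sqrt(33958) ≈ 1842.8*I)
1/(7096525 + (C + Q)/(3402273 + (-225977 - 1*(-263364)))) = 1/(7096525 + (10*I*sqrt(33958) - 22069615/7356538)/(3402273 + (-225977 - 1*(-263364)))) = 1/(7096525 + (-22069615/7356538 + 10*I*sqrt(33958))/(3402273 + (-225977 + 263364))) = 1/(7096525 + (-22069615/7356538 + 10*I*sqrt(33958))/(3402273 + 37387)) = 1/(7096525 + (-22069615/7356538 + 10*I*sqrt(33958))/3439660) = 1/(7096525 + (-22069615/7356538 + 10*I*sqrt(33958))*(1/3439660)) = 1/(7096525 + (-4413923/5060797899416 + I*sqrt(33958)/343966)) = 1/(35914078813148715477/5060797899416 + I*sqrt(33958)/343966)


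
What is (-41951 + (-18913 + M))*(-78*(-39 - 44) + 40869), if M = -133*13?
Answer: -2963340399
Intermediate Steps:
M = -1729
(-41951 + (-18913 + M))*(-78*(-39 - 44) + 40869) = (-41951 + (-18913 - 1729))*(-78*(-39 - 44) + 40869) = (-41951 - 20642)*(-78*(-83) + 40869) = -62593*(6474 + 40869) = -62593*47343 = -2963340399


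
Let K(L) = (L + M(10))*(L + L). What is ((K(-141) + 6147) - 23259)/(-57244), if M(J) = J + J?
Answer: -8505/28622 ≈ -0.29715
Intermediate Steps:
M(J) = 2*J
K(L) = 2*L*(20 + L) (K(L) = (L + 2*10)*(L + L) = (L + 20)*(2*L) = (20 + L)*(2*L) = 2*L*(20 + L))
((K(-141) + 6147) - 23259)/(-57244) = ((2*(-141)*(20 - 141) + 6147) - 23259)/(-57244) = ((2*(-141)*(-121) + 6147) - 23259)*(-1/57244) = ((34122 + 6147) - 23259)*(-1/57244) = (40269 - 23259)*(-1/57244) = 17010*(-1/57244) = -8505/28622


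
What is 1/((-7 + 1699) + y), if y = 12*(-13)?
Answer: 1/1536 ≈ 0.00065104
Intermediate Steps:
y = -156
1/((-7 + 1699) + y) = 1/((-7 + 1699) - 156) = 1/(1692 - 156) = 1/1536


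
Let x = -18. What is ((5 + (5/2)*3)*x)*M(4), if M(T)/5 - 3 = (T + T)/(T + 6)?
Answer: -4275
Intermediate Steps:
M(T) = 15 + 10*T/(6 + T) (M(T) = 15 + 5*((T + T)/(T + 6)) = 15 + 5*((2*T)/(6 + T)) = 15 + 5*(2*T/(6 + T)) = 15 + 10*T/(6 + T))
((5 + (5/2)*3)*x)*M(4) = ((5 + (5/2)*3)*(-18))*(5*(18 + 5*4)/(6 + 4)) = ((5 + (5*(½))*3)*(-18))*(5*(18 + 20)/10) = ((5 + (5/2)*3)*(-18))*(5*(⅒)*38) = ((5 + 15/2)*(-18))*19 = ((25/2)*(-18))*19 = -225*19 = -4275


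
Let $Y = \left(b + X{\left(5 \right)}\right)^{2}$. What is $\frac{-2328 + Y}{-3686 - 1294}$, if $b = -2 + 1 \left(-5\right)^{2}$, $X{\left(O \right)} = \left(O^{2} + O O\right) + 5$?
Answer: $- \frac{313}{415} \approx -0.75422$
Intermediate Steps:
$X{\left(O \right)} = 5 + 2 O^{2}$ ($X{\left(O \right)} = \left(O^{2} + O^{2}\right) + 5 = 2 O^{2} + 5 = 5 + 2 O^{2}$)
$b = 23$ ($b = -2 + 1 \cdot 25 = -2 + 25 = 23$)
$Y = 6084$ ($Y = \left(23 + \left(5 + 2 \cdot 5^{2}\right)\right)^{2} = \left(23 + \left(5 + 2 \cdot 25\right)\right)^{2} = \left(23 + \left(5 + 50\right)\right)^{2} = \left(23 + 55\right)^{2} = 78^{2} = 6084$)
$\frac{-2328 + Y}{-3686 - 1294} = \frac{-2328 + 6084}{-3686 - 1294} = \frac{3756}{-4980} = 3756 \left(- \frac{1}{4980}\right) = - \frac{313}{415}$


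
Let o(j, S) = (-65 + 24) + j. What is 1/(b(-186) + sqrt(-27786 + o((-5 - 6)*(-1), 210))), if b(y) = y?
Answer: -31/10402 - I*sqrt(6954)/31206 ≈ -0.0029802 - 0.0026723*I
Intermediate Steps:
o(j, S) = -41 + j
1/(b(-186) + sqrt(-27786 + o((-5 - 6)*(-1), 210))) = 1/(-186 + sqrt(-27786 + (-41 + (-5 - 6)*(-1)))) = 1/(-186 + sqrt(-27786 + (-41 - 11*(-1)))) = 1/(-186 + sqrt(-27786 + (-41 + 11))) = 1/(-186 + sqrt(-27786 - 30)) = 1/(-186 + sqrt(-27816)) = 1/(-186 + 2*I*sqrt(6954))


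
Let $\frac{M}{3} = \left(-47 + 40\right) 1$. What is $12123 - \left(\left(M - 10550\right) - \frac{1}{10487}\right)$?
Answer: $\frac{237991979}{10487} \approx 22694.0$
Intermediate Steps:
$M = -21$ ($M = 3 \left(-47 + 40\right) 1 = 3 \left(\left(-7\right) 1\right) = 3 \left(-7\right) = -21$)
$12123 - \left(\left(M - 10550\right) - \frac{1}{10487}\right) = 12123 - \left(\left(-21 - 10550\right) - \frac{1}{10487}\right) = 12123 - \left(-10571 - \frac{1}{10487}\right) = 12123 - - \frac{110858078}{10487} = 12123 + \frac{110858078}{10487} = \frac{237991979}{10487}$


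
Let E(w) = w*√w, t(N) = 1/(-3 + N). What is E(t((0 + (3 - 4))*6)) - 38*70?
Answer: -2660 - I/27 ≈ -2660.0 - 0.037037*I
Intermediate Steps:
E(w) = w^(3/2)
E(t((0 + (3 - 4))*6)) - 38*70 = (1/(-3 + (0 + (3 - 4))*6))^(3/2) - 38*70 = (1/(-3 + (0 - 1)*6))^(3/2) - 2660 = (1/(-3 - 1*6))^(3/2) - 2660 = (1/(-3 - 6))^(3/2) - 2660 = (1/(-9))^(3/2) - 2660 = (-⅑)^(3/2) - 2660 = -I/27 - 2660 = -2660 - I/27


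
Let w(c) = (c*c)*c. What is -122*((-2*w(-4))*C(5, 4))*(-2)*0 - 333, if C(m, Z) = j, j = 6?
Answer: -333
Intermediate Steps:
C(m, Z) = 6
w(c) = c³ (w(c) = c²*c = c³)
-122*((-2*w(-4))*C(5, 4))*(-2)*0 - 333 = -122*(-2*(-4)³*6)*(-2)*0 - 333 = -122*(-2*(-64)*6)*(-2)*0 - 333 = -122*(128*6)*(-2)*0 - 333 = -122*768*(-2)*0 - 333 = -(-187392)*0 - 333 = -122*0 - 333 = 0 - 333 = -333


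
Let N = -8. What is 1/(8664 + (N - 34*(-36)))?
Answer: 1/9880 ≈ 0.00010121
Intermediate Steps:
1/(8664 + (N - 34*(-36))) = 1/(8664 + (-8 - 34*(-36))) = 1/(8664 + (-8 + 1224)) = 1/(8664 + 1216) = 1/9880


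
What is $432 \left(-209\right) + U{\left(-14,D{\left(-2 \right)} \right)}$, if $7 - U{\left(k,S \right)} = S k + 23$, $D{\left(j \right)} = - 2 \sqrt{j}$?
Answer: $-90304 - 28 i \sqrt{2} \approx -90304.0 - 39.598 i$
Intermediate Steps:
$U{\left(k,S \right)} = -16 - S k$ ($U{\left(k,S \right)} = 7 - \left(S k + 23\right) = 7 - \left(23 + S k\right) = -16 - S k$)
$432 \left(-209\right) + U{\left(-14,D{\left(-2 \right)} \right)} = 432 \left(-209\right) - \left(16 + - 2 \sqrt{-2} \left(-14\right)\right) = -90288 - \left(16 + - 2 i \sqrt{2} \left(-14\right)\right) = -90288 - \left(16 + 28 i \sqrt{2}\right) = -90304 - 28 i \sqrt{2}$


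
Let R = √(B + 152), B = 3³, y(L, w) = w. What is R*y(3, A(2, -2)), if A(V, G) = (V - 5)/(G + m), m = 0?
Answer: 3*√179/2 ≈ 20.069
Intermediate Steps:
A(V, G) = (-5 + V)/G (A(V, G) = (V - 5)/(G + 0) = (-5 + V)/G)
B = 27
R = √179 (R = √(27 + 152) = √179 ≈ 13.379)
R*y(3, A(2, -2)) = √179*((-5 + 2)/(-2)) = √179*(-½*(-3)) = √179*(3/2) = 3*√179/2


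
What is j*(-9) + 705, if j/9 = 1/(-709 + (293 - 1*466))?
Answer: 69099/98 ≈ 705.09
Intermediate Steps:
j = -1/98 (j = 9/(-709 + (293 - 1*466)) = 9/(-709 + (293 - 466)) = 9/(-709 - 173) = 9/(-882) = 9*(-1/882) = -1/98 ≈ -0.010204)
j*(-9) + 705 = -1/98*(-9) + 705 = 9/98 + 705 = 69099/98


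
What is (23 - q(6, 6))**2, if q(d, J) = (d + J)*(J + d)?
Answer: 14641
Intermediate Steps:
q(d, J) = (J + d)**2 (q(d, J) = (J + d)*(J + d) = (J + d)**2)
(23 - q(6, 6))**2 = (23 - (6 + 6)**2)**2 = (23 - 1*12**2)**2 = (23 - 1*144)**2 = (23 - 144)**2 = (-121)**2 = 14641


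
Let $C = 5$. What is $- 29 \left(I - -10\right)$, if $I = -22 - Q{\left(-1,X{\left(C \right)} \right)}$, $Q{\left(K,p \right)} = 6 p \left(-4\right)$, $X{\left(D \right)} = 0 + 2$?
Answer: $-1044$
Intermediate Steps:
$X{\left(D \right)} = 2$
$Q{\left(K,p \right)} = - 24 p$
$I = 26$ ($I = -22 - \left(-24\right) 2 = -22 - -48 = -22 + 48 = 26$)
$- 29 \left(I - -10\right) = - 29 \left(26 - -10\right) = - 29 \left(26 + 10\right) = \left(-29\right) 36 = -1044$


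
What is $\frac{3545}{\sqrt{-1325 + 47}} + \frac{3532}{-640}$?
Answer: $- \frac{883}{160} - \frac{3545 i \sqrt{142}}{426} \approx -5.5188 - 99.163 i$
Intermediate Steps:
$\frac{3545}{\sqrt{-1325 + 47}} + \frac{3532}{-640} = \frac{3545}{\sqrt{-1278}} + 3532 \left(- \frac{1}{640}\right) = \frac{3545}{3 i \sqrt{142}} - \frac{883}{160} = 3545 \left(- \frac{i \sqrt{142}}{426}\right) - \frac{883}{160} = - \frac{3545 i \sqrt{142}}{426} - \frac{883}{160} = - \frac{883}{160} - \frac{3545 i \sqrt{142}}{426}$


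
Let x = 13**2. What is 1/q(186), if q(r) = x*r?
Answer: 1/31434 ≈ 3.1813e-5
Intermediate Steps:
x = 169
q(r) = 169*r
1/q(186) = 1/(169*186) = 1/31434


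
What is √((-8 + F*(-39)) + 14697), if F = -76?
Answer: √17653 ≈ 132.86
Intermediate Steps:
√((-8 + F*(-39)) + 14697) = √((-8 - 76*(-39)) + 14697) = √((-8 + 2964) + 14697) = √(2956 + 14697) = √17653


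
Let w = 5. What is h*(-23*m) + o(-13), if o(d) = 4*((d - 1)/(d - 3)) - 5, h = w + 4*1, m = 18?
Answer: -7455/2 ≈ -3727.5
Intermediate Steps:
h = 9 (h = 5 + 4*1 = 5 + 4 = 9)
o(d) = -5 + 4*(-1 + d)/(-3 + d) (o(d) = 4*((-1 + d)/(-3 + d)) - 5 = 4*(-1 + d)/(-3 + d) - 5 = -5 + 4*(-1 + d)/(-3 + d))
h*(-23*m) + o(-13) = 9*(-23*18) + (11 - 1*(-13))/(-3 - 13) = 9*(-414) + (11 + 13)/(-16) = -3726 - 1/16*24 = -3726 - 3/2 = -7455/2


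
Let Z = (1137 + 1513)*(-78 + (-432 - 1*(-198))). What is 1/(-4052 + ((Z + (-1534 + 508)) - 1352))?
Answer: -1/833230 ≈ -1.2001e-6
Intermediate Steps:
Z = -826800 (Z = 2650*(-78 + (-432 + 198)) = 2650*(-78 - 234) = 2650*(-312) = -826800)
1/(-4052 + ((Z + (-1534 + 508)) - 1352)) = 1/(-4052 + ((-826800 + (-1534 + 508)) - 1352)) = 1/(-4052 + ((-826800 - 1026) - 1352)) = 1/(-4052 + (-827826 - 1352)) = 1/(-4052 - 829178) = 1/(-833230) = -1/833230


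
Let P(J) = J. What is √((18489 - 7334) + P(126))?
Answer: √11281 ≈ 106.21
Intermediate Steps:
√((18489 - 7334) + P(126)) = √((18489 - 7334) + 126) = √(11155 + 126) = √11281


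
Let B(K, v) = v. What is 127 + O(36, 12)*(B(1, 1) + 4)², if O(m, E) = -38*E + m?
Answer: -10373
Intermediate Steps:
O(m, E) = m - 38*E
127 + O(36, 12)*(B(1, 1) + 4)² = 127 + (36 - 38*12)*(1 + 4)² = 127 + (36 - 456)*5² = 127 - 420*25 = 127 - 10500 = -10373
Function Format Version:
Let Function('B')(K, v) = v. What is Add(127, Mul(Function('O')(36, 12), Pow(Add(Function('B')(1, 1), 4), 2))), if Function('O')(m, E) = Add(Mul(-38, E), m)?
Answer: -10373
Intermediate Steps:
Function('O')(m, E) = Add(m, Mul(-38, E))
Add(127, Mul(Function('O')(36, 12), Pow(Add(Function('B')(1, 1), 4), 2))) = Add(127, Mul(Add(36, Mul(-38, 12)), Pow(Add(1, 4), 2))) = Add(127, Mul(Add(36, -456), Pow(5, 2))) = Add(127, Mul(-420, 25)) = Add(127, -10500) = -10373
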